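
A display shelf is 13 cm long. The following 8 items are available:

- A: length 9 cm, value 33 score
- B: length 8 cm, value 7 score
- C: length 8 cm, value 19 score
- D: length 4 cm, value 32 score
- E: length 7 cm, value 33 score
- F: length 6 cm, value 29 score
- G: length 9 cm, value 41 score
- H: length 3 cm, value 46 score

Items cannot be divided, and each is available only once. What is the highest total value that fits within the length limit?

107 score

This is a 0/1 knapsack; check combinations near the capacity.
- D+F+H: length 4+6+3=13, value 32+29+46=107
- G+H: length 9+3=12, value 41+46=87
- E+H: length 7+3=10, value 33+46=79
- A+H: length 9+3=12, value 33+46=79
Best: 107 score.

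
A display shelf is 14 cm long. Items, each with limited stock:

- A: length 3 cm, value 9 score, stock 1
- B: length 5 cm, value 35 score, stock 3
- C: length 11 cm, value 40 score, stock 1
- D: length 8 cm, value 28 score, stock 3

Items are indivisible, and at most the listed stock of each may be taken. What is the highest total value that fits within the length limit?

79 score

Top feasible selections:
- 1×A + 2×B: length 13, value 79
- 2×B: length 10, value 70
- 1×B + 1×D: length 13, value 63
- 1×A + 1×C: length 14, value 49
Best: 79 score.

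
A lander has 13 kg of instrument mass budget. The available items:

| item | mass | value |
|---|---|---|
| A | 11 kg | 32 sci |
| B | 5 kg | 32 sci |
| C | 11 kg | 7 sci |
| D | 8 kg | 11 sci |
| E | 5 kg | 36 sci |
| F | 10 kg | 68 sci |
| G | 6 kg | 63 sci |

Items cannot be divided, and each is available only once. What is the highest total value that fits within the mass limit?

99 sci

Check high-value combinations within 13 kg:
- E+G: mass 5+6=11, value 36+63=99
- B+G: mass 5+6=11, value 32+63=95
- B+E: mass 5+5=10, value 32+36=68
- F: mass 10, value 68
Best: 99 sci.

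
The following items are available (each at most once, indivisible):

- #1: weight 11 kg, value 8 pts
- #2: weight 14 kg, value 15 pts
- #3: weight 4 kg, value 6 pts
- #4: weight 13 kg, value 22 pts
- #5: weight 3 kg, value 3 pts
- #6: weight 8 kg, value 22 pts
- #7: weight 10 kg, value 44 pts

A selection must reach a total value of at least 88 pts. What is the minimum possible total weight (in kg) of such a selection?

Subsets with value ≥ 88, sorted by total weight:
- #4+#6+#7: weight 31, value 88
- #4+#5+#6+#7: weight 34, value 91
- #3+#4+#6+#7: weight 35, value 94
Minimum weight: 31 kg.

31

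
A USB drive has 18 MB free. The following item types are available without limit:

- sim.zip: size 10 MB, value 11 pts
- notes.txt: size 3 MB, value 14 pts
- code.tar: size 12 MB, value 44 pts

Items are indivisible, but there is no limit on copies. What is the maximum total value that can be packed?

Best value-per-unit is notes.txt at 14/3, and filling with it alone uses size 6×3=18. No mix of the others beats 6×14 = 84.

84 pts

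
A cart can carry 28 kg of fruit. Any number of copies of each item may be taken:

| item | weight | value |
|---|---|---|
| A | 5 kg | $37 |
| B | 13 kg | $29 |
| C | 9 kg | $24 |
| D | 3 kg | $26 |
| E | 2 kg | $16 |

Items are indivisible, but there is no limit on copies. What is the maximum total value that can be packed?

$240

Best value-per-unit is D at 26/3; filling with it alone gives 9×26 = 234.
Optimal mix: 8×D + 2×E → weight 28, value 240.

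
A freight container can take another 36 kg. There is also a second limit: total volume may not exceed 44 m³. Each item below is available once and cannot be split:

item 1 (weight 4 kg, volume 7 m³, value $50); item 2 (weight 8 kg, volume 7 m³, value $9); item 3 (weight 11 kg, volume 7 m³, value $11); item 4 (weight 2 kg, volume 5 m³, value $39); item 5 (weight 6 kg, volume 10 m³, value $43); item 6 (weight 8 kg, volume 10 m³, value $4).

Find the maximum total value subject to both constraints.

$152

Feasible sets respecting both limits:
- item 1+item 2+item 3+item 4+item 5: weight 31, volume 36, value 152
- item 1+item 3+item 4+item 5+item 6: weight 31, volume 39, value 147
- item 1+item 2+item 4+item 5+item 6: weight 28, volume 39, value 145
- item 1+item 3+item 4+item 5: weight 23, volume 29, value 143
Best: $152.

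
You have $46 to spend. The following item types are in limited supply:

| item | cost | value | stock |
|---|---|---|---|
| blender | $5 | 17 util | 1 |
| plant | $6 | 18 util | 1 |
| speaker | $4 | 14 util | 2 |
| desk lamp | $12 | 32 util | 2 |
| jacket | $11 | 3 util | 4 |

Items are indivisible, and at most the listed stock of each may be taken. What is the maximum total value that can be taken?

127 util

Best selections within cost 46 and stock limits:
- 1×blender + 1×plant + 2×speaker + 2×desk lamp: cost 43, value 127
- 1×blender + 1×plant + 1×speaker + 2×desk lamp: cost 39, value 113
Best: 127 util.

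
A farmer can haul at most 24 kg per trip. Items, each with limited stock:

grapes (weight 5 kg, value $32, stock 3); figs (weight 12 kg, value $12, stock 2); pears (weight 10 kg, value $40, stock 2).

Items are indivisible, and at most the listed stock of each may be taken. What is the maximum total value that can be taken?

$104

Top feasible selections:
- 2×grapes + 1×pears: weight 20, value 104
- 3×grapes: weight 15, value 96
Best: $104.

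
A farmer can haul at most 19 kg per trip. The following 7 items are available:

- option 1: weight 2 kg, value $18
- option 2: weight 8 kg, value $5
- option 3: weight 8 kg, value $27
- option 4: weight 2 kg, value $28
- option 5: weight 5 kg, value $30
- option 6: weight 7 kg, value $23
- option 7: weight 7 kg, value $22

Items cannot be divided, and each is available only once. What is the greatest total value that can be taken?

Check high-value combinations within 19 kg:
- option 1+option 3+option 4+option 5: weight 2+8+2+5=17, value 18+27+28+30=103
- option 1+option 4+option 5+option 6: weight 2+2+5+7=16, value 18+28+30+23=99
- option 1+option 4+option 5+option 7: weight 2+2+5+7=16, value 18+28+30+22=98
- option 1+option 3+option 4+option 6: weight 2+8+2+7=19, value 18+27+28+23=96
Best: $103.

$103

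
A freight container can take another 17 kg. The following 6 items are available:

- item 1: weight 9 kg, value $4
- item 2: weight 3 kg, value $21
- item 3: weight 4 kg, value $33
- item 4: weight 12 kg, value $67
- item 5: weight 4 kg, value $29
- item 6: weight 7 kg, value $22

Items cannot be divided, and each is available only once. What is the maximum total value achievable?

This is a 0/1 knapsack; check combinations near the capacity.
- item 3+item 4: weight 4+12=16, value 33+67=100
- item 4+item 5: weight 12+4=16, value 67+29=96
- item 2+item 4: weight 3+12=15, value 21+67=88
Best: $100.

$100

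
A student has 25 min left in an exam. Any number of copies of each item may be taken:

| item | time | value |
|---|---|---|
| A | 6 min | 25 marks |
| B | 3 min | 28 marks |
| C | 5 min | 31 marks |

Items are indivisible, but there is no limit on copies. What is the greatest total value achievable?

Best value-per-unit is B at 28/3, and filling with it alone uses time 8×3=24. No mix of the others beats 8×28 = 224.

224 marks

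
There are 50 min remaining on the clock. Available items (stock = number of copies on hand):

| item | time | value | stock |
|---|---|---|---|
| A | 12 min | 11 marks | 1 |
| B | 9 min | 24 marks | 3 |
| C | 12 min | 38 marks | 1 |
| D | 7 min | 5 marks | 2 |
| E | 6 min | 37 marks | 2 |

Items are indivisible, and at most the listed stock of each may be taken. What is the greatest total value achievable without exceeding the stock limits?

Best selections within time 50 and stock limits:
- 2×B + 1×C + 1×D + 2×E: time 49, value 165
- 2×B + 1×C + 2×E: time 42, value 160
- 3×B + 1×D + 2×E: time 46, value 151
- 3×B + 1×C + 1×E: time 45, value 147
Best: 165 marks.

165 marks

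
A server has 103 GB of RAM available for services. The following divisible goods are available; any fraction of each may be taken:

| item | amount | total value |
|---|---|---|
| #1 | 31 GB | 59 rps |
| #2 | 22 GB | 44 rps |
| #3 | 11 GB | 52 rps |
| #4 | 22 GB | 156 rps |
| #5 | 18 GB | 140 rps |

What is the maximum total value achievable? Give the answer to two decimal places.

Take in order of value per unit:
- #5 (140/18 per unit): all 18 → value 140, running total 140.00
- #4 (156/22 per unit): all 22 → value 156, running total 296.00
- #3 (52/11 per unit): all 11 → value 52, running total 348.00
- #2 (44/22 per unit): all 22 → value 44, running total 392.00
- #1 (59/31 per unit): 30 of 31 → value 30×59/31 = 57.0968, running total 449.10
Total 449.10.

449.10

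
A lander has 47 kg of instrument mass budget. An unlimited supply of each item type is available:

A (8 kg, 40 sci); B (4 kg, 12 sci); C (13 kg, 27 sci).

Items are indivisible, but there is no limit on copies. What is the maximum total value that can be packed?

212 sci

Best value-per-unit is A at 40/8; filling with it alone gives 5×40 = 200.
Optimal mix: 5×A + 1×B → mass 44, value 212.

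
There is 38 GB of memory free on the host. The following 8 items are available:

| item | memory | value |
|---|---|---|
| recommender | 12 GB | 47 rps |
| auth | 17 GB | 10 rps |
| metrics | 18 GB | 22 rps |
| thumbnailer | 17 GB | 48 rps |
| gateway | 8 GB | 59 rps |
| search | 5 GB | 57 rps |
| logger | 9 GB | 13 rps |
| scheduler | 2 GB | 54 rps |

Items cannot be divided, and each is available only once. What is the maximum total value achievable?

230 rps

This is a 0/1 knapsack; check combinations near the capacity.
- recommender+gateway+search+logger+scheduler: memory 12+8+5+9+2=36, value 47+59+57+13+54=230
- thumbnailer+gateway+search+scheduler: memory 17+8+5+2=32, value 48+59+57+54=218
- recommender+gateway+search+scheduler: memory 12+8+5+2=27, value 47+59+57+54=217
Best: 230 rps.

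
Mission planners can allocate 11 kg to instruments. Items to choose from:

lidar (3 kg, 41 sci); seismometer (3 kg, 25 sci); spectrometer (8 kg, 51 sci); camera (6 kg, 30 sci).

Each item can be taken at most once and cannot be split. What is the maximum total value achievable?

92 sci

Check high-value combinations within 11 kg:
- lidar+spectrometer: mass 3+8=11, value 41+51=92
- seismometer+spectrometer: mass 3+8=11, value 25+51=76
- lidar+camera: mass 3+6=9, value 41+30=71
- lidar+seismometer: mass 3+3=6, value 41+25=66
Best: 92 sci.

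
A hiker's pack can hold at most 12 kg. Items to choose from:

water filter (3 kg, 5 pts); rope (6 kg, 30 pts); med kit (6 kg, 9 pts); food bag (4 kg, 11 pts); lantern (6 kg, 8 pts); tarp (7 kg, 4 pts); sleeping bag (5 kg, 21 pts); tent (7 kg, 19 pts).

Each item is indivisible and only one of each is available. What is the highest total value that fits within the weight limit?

51 pts

Check high-value combinations within 12 kg:
- rope+sleeping bag: weight 6+5=11, value 30+21=51
- rope+food bag: weight 6+4=10, value 30+11=41
- sleeping bag+tent: weight 5+7=12, value 21+19=40
- rope+med kit: weight 6+6=12, value 30+9=39
Best: 51 pts.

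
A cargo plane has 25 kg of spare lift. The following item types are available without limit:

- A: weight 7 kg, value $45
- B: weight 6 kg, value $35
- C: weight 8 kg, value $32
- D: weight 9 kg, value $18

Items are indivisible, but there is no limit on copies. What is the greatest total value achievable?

Best value-per-unit is A at 45/7; filling with it alone gives 3×45 = 135.
Optimal mix: 1×A + 3×B → weight 25, value 150.

$150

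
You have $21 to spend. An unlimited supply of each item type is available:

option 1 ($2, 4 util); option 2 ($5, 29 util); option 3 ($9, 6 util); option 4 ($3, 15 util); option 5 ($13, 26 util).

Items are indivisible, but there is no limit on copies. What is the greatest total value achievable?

117 util

Best value-per-unit is option 2 at 29/5; filling with it alone gives 4×29 = 116.
Optimal mix: 3×option 2 + 2×option 4 → cost 21, value 117.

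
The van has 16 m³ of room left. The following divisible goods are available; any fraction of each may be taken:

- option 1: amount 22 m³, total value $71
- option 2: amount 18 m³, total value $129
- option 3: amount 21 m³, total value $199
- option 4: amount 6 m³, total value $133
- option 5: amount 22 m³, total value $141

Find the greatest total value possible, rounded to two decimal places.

227.76

Take in order of value per unit:
- option 4 (133/6 per unit): all 6 → value 133, running total 133.00
- option 3 (199/21 per unit): 10 of 21 → value 10×199/21 = 94.7619, running total 227.76
Total 227.76.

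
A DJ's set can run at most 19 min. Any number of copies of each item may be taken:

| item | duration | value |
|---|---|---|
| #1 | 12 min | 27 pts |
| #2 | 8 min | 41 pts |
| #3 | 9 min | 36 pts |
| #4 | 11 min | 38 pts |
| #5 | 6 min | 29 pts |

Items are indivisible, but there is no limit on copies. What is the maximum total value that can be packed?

Best value-per-unit is #2 at 41/8; filling with it alone gives 2×41 = 82.
Optimal mix: 3×#5 → duration 18, value 87.

87 pts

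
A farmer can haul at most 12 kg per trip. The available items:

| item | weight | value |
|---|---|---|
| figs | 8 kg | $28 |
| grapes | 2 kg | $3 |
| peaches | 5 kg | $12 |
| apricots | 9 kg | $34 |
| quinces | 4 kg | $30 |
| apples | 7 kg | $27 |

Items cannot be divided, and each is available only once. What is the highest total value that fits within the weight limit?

Check high-value combinations within 12 kg:
- figs+quinces: weight 8+4=12, value 28+30=58
- quinces+apples: weight 4+7=11, value 30+27=57
- grapes+peaches+quinces: weight 2+5+4=11, value 3+12+30=45
- peaches+quinces: weight 5+4=9, value 12+30=42
- peaches+apples: weight 5+7=12, value 12+27=39
Best: $58.

$58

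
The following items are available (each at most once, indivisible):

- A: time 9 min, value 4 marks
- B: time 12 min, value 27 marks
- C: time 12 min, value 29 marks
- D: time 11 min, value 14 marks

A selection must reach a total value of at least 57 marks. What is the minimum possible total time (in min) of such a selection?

33

Subsets with value ≥ 57, sorted by total time:
- A+B+C: time 33, value 60
- B+C+D: time 35, value 70
- A+B+C+D: time 44, value 74
Minimum time: 33 min.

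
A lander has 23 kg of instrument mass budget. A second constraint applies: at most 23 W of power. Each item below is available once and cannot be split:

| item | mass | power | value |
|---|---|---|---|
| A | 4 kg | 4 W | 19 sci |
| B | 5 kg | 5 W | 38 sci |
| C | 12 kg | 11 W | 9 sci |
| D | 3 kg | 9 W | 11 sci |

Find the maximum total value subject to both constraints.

Feasible sets respecting both limits:
- A+B+D: mass 12, power 18, value 68
- A+B+C: mass 21, power 20, value 66
- A+B: mass 9, power 9, value 57
- B+D: mass 8, power 14, value 49
Best: 68 sci.

68 sci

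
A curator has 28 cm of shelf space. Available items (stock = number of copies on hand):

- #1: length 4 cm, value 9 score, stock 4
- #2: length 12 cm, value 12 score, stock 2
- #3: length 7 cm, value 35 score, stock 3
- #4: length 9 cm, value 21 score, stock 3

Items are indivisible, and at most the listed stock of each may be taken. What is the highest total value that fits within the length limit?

114 score

Best selections within length 28 and stock limits:
- 1×#1 + 3×#3: length 25, value 114
- 3×#3: length 21, value 105
Best: 114 score.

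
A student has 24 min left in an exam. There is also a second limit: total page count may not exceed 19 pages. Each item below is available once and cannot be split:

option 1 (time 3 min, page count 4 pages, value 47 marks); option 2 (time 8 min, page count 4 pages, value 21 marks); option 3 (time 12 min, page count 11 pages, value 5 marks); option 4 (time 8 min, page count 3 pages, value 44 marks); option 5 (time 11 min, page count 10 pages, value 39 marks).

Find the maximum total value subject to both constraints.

Feasible sets respecting both limits:
- option 1+option 4+option 5: time 22, page count 17, value 130
- option 1+option 2+option 4: time 19, page count 11, value 112
- option 1+option 2+option 5: time 22, page count 18, value 107
- option 1+option 3+option 4: time 23, page count 18, value 96
Best: 130 marks.

130 marks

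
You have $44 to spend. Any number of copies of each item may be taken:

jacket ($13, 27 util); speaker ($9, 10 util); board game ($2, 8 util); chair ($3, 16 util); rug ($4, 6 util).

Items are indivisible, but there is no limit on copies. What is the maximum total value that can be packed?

232 util

Best value-per-unit is chair at 16/3; filling with it alone gives 14×16 = 224.
Optimal mix: 1×board game + 14×chair → cost 44, value 232.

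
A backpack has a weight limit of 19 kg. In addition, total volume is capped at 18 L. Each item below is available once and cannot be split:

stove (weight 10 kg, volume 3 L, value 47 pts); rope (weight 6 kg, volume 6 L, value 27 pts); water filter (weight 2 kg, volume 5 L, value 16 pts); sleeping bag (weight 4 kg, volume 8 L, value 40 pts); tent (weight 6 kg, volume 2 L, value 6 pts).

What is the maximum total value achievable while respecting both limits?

103 pts

Feasible sets respecting both limits:
- stove+water filter+sleeping bag: weight 16, volume 16, value 103
- stove+rope+water filter: weight 18, volume 14, value 90
- stove+sleeping bag: weight 14, volume 11, value 87
Best: 103 pts.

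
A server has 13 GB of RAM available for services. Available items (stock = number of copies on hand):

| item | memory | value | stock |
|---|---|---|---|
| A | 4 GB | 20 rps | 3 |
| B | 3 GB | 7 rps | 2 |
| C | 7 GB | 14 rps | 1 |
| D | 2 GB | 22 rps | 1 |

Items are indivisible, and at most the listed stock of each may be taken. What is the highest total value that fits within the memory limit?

Top feasible selections:
- 2×A + 1×B + 1×D: memory 13, value 69
- 2×A + 1×D: memory 10, value 62
- 3×A: memory 12, value 60
- 1×A + 2×B + 1×D: memory 12, value 56
Best: 69 rps.

69 rps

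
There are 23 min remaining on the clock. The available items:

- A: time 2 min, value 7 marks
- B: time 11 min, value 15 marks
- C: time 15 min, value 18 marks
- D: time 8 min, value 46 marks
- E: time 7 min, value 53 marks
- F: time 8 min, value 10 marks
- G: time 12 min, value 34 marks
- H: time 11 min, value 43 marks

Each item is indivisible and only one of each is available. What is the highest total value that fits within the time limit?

Check high-value combinations within 23 min:
- D+E+F: time 8+7+8=23, value 46+53+10=109
- A+D+E: time 2+8+7=17, value 7+46+53=106
- A+E+H: time 2+7+11=20, value 7+53+43=103
Best: 109 marks.

109 marks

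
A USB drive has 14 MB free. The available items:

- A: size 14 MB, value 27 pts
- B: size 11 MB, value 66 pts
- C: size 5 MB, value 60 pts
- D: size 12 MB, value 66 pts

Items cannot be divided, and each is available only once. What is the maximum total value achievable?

Check high-value combinations within 14 MB:
- B: size 11, value 66
- D: size 12, value 66
- C: size 5, value 60
- A: size 14, value 27
Best: 66 pts.

66 pts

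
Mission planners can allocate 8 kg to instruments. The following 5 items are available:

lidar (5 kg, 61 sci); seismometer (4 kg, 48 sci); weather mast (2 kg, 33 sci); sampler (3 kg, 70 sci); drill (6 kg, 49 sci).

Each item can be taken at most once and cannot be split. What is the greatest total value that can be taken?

131 sci

This is a 0/1 knapsack; check combinations near the capacity.
- lidar+sampler: mass 5+3=8, value 61+70=131
- seismometer+sampler: mass 4+3=7, value 48+70=118
- weather mast+sampler: mass 2+3=5, value 33+70=103
Best: 131 sci.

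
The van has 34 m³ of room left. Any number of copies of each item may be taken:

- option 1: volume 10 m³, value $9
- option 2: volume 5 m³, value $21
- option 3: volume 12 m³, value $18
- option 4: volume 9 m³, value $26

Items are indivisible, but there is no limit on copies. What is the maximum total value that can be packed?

$131

Best value-per-unit is option 2 at 21/5; filling with it alone gives 6×21 = 126.
Optimal mix: 5×option 2 + 1×option 4 → volume 34, value 131.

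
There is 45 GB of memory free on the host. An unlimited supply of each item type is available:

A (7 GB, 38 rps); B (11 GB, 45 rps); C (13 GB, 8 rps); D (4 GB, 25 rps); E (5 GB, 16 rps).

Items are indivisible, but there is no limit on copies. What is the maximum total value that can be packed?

275 rps

Best value-per-unit is D at 25/4, and filling with it alone uses memory 11×4=44. No mix of the others beats 11×25 = 275.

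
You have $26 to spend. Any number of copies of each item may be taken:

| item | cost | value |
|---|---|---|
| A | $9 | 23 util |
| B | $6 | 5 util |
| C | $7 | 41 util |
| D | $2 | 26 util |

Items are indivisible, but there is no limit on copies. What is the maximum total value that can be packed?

338 util

Best value-per-unit is D at 26/2, and filling with it alone uses cost 13×2=26. No mix of the others beats 13×26 = 338.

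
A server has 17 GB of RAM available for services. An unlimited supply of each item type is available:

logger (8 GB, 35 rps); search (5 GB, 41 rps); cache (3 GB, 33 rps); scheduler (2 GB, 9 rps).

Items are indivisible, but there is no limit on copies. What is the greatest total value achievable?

174 rps

Best value-per-unit is cache at 33/3; filling with it alone gives 5×33 = 165.
Optimal mix: 5×cache + 1×scheduler → memory 17, value 174.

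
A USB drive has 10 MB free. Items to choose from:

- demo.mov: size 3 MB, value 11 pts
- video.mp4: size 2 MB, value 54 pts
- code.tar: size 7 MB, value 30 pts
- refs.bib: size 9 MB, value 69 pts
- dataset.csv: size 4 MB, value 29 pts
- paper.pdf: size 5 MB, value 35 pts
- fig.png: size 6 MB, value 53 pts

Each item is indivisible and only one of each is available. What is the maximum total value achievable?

Check high-value combinations within 10 MB:
- video.mp4+fig.png: size 2+6=8, value 54+53=107
- demo.mov+video.mp4+paper.pdf: size 3+2+5=10, value 11+54+35=100
- demo.mov+video.mp4+dataset.csv: size 3+2+4=9, value 11+54+29=94
- video.mp4+paper.pdf: size 2+5=7, value 54+35=89
Best: 107 pts.

107 pts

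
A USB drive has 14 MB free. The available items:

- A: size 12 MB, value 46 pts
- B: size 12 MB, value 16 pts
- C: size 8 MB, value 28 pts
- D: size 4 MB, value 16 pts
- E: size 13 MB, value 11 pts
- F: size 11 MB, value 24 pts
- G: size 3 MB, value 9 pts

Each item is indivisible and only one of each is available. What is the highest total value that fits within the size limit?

Check high-value combinations within 14 MB:
- A: size 12, value 46
- C+D: size 8+4=12, value 28+16=44
- C+G: size 8+3=11, value 28+9=37
Best: 46 pts.

46 pts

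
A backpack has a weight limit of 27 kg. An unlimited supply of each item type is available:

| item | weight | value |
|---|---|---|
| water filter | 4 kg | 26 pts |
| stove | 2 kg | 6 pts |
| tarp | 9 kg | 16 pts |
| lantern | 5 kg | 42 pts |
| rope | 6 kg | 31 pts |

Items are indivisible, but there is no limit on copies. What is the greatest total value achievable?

Best value-per-unit is lantern at 42/5; filling with it alone gives 5×42 = 210.
Optimal mix: 1×stove + 5×lantern → weight 27, value 216.

216 pts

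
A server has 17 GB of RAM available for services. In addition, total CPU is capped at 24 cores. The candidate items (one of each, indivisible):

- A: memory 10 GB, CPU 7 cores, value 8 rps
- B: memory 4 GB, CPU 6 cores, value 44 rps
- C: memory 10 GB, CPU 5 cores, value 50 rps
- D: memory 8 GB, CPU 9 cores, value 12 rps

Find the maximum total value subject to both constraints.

Feasible sets respecting both limits:
- B+C: memory 14, CPU 11, value 94
- B+D: memory 12, CPU 15, value 56
- A+B: memory 14, CPU 13, value 52
- C: memory 10, CPU 5, value 50
Best: 94 rps.

94 rps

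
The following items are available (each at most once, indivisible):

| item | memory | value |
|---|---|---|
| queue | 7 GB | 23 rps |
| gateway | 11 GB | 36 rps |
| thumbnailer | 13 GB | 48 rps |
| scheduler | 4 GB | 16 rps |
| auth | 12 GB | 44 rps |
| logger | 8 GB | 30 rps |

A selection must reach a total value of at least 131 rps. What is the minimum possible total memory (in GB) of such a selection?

36

Subsets with value ≥ 131, sorted by total memory:
- queue+thumbnailer+scheduler+auth: memory 36, value 131
- thumbnailer+scheduler+auth+logger: memory 37, value 138
- queue+gateway+auth+logger: memory 38, value 133
- queue+gateway+thumbnailer+logger: memory 39, value 137
Minimum memory: 36 GB.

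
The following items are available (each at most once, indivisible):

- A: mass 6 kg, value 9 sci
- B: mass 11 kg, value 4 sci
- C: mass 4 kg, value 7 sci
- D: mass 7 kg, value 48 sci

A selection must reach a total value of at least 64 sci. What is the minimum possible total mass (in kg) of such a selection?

Subsets with value ≥ 64, sorted by total mass:
- A+C+D: mass 17, value 64
- A+B+C+D: mass 28, value 68
Minimum mass: 17 kg.

17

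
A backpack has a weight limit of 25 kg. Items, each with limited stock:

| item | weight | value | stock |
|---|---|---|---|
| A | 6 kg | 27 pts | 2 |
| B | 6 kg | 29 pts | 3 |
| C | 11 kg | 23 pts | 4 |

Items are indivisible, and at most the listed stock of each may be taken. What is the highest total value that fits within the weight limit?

Best selections within weight 25 and stock limits:
- 1×A + 3×B: weight 24, value 114
- 2×A + 2×B: weight 24, value 112
Best: 114 pts.

114 pts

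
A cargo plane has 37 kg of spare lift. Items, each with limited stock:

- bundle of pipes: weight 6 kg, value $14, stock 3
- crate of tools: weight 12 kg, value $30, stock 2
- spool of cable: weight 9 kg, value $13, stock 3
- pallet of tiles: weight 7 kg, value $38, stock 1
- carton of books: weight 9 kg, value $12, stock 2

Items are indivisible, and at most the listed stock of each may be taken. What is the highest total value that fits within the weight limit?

$112

Top feasible selections:
- 1×bundle of pipes + 2×crate of tools + 1×pallet of tiles: weight 37, value 112
- 3×bundle of pipes + 1×crate of tools + 1×pallet of tiles: weight 37, value 110
- 2×crate of tools + 1×pallet of tiles: weight 31, value 98
- 2×bundle of pipes + 1×crate of tools + 1×pallet of tiles: weight 31, value 96
Best: $112.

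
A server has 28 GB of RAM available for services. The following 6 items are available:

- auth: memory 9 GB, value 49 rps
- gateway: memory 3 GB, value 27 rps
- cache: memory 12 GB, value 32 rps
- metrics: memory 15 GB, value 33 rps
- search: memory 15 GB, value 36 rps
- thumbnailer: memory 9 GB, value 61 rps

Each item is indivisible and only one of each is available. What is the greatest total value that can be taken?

Check high-value combinations within 28 GB:
- auth+gateway+thumbnailer: memory 9+3+9=21, value 49+27+61=137
- gateway+search+thumbnailer: memory 3+15+9=27, value 27+36+61=124
- gateway+metrics+thumbnailer: memory 3+15+9=27, value 27+33+61=121
- gateway+cache+thumbnailer: memory 3+12+9=24, value 27+32+61=120
- auth+gateway+search: memory 9+3+15=27, value 49+27+36=112
Best: 137 rps.

137 rps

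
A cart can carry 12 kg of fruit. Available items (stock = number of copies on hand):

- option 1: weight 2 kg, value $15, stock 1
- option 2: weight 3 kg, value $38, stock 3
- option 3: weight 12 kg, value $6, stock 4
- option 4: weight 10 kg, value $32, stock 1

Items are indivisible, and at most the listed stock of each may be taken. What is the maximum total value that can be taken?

Best selections within weight 12 and stock limits:
- 1×option 1 + 3×option 2: weight 11, value 129
- 3×option 2: weight 9, value 114
- 1×option 1 + 2×option 2: weight 8, value 91
- 2×option 2: weight 6, value 76
Best: $129.

$129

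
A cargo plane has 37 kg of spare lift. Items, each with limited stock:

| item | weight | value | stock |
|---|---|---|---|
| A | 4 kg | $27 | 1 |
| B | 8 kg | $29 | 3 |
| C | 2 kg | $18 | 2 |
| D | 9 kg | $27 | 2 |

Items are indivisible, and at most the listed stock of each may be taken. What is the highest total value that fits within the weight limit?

Top feasible selections:
- 1×A + 3×B + 2×C: weight 32, value 150
- 3×B + 2×C + 1×D: weight 37, value 150
- 1×A + 2×B + 2×C + 1×D: weight 33, value 148
Best: $150.

$150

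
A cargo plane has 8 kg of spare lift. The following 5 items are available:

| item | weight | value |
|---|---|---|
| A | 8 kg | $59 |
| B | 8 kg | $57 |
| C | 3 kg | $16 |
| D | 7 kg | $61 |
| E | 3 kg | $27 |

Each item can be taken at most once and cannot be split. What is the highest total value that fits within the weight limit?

$61

Check high-value combinations within 8 kg:
- D: weight 7, value 61
- A: weight 8, value 59
- B: weight 8, value 57
- C+E: weight 3+3=6, value 16+27=43
Best: $61.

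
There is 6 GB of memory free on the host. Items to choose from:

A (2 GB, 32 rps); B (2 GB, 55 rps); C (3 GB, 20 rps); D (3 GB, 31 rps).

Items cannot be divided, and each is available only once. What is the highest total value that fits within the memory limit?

Check high-value combinations within 6 GB:
- A+B: memory 2+2=4, value 32+55=87
- B+D: memory 2+3=5, value 55+31=86
- B+C: memory 2+3=5, value 55+20=75
- A+D: memory 2+3=5, value 32+31=63
- B: memory 2, value 55
Best: 87 rps.

87 rps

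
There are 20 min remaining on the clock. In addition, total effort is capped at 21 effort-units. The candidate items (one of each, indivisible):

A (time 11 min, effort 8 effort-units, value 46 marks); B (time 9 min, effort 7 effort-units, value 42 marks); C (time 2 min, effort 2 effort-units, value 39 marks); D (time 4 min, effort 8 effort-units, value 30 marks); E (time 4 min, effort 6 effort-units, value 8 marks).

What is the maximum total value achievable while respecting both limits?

Feasible sets respecting both limits:
- A+C+D: time 17, effort 18, value 115
- B+C+D: time 15, effort 17, value 111
- A+C+E: time 17, effort 16, value 93
Best: 115 marks.

115 marks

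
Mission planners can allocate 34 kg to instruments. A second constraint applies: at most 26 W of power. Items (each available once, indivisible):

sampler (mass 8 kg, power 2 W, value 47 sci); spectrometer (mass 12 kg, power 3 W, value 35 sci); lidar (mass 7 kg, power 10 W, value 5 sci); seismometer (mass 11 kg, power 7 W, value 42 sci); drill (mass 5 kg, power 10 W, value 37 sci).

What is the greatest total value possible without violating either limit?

126 sci

Feasible sets respecting both limits:
- sampler+seismometer+drill: mass 24, power 19, value 126
- sampler+spectrometer+seismometer: mass 31, power 12, value 124
- sampler+spectrometer+lidar+drill: mass 32, power 25, value 124
- sampler+spectrometer+drill: mass 25, power 15, value 119
Best: 126 sci.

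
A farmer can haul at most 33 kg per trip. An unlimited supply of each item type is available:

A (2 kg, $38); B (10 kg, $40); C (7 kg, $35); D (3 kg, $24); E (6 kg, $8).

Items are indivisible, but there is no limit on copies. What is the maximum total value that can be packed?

Best value-per-unit is A at 38/2, and filling with it alone uses weight 16×2=32. No mix of the others beats 16×38 = 608.

$608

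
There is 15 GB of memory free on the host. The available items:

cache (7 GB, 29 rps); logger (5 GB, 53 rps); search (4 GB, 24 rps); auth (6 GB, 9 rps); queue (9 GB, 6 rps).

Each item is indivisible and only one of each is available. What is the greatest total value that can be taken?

86 rps

Check high-value combinations within 15 GB:
- logger+search+auth: memory 5+4+6=15, value 53+24+9=86
- cache+logger: memory 7+5=12, value 29+53=82
- logger+search: memory 5+4=9, value 53+24=77
Best: 86 rps.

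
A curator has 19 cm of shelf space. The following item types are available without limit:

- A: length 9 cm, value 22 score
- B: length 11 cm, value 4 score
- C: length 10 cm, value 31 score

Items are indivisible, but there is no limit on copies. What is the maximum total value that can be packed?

Best value-per-unit is C at 31/10; filling with it alone gives 1×31 = 31.
Optimal mix: 1×A + 1×C → length 19, value 53.

53 score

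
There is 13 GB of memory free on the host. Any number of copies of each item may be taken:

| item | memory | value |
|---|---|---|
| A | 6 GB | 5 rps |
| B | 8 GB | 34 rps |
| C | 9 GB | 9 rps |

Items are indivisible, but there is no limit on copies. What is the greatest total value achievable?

34 rps

Best value-per-unit is B at 34/8, and filling with it alone uses memory 1×8=8. No mix of the others beats 1×34 = 34.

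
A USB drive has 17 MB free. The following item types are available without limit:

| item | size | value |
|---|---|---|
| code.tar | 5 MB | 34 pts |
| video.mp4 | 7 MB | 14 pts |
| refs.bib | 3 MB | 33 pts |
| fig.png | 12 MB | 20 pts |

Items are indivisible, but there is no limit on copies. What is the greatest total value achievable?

Best value-per-unit is refs.bib at 33/3; filling with it alone gives 5×33 = 165.
Optimal mix: 1×code.tar + 4×refs.bib → size 17, value 166.

166 pts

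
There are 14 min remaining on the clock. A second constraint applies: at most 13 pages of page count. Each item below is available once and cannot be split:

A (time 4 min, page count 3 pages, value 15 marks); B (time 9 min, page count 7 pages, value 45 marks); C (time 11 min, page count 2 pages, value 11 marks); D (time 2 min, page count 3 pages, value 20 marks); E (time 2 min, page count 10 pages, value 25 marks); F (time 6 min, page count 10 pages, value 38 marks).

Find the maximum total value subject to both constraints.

65 marks

Feasible sets respecting both limits:
- B+D: time 11, page count 10, value 65
- A+B: time 13, page count 10, value 60
- D+F: time 8, page count 13, value 58
Best: 65 marks.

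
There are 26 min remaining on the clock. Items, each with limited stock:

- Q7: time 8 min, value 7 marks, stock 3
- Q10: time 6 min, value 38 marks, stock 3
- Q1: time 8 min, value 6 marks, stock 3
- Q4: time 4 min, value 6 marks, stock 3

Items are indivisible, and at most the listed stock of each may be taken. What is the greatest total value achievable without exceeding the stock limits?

126 marks

Best selections within time 26 and stock limits:
- 3×Q10 + 2×Q4: time 26, value 126
- 1×Q7 + 3×Q10: time 26, value 121
- 3×Q10 + 1×Q4: time 22, value 120
- 3×Q10 + 1×Q1: time 26, value 120
Best: 126 marks.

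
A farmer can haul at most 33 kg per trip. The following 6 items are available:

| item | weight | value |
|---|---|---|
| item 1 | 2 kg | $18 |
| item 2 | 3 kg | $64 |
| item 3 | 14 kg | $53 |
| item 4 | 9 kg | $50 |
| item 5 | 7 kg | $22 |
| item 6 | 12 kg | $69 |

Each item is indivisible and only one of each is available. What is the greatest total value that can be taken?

This is a 0/1 knapsack; check combinations near the capacity.
- item 1+item 2+item 4+item 5+item 6: weight 2+3+9+7+12=33, value 18+64+50+22+69=223
- item 2+item 4+item 5+item 6: weight 3+9+7+12=31, value 64+50+22+69=205
- item 1+item 2+item 3+item 6: weight 2+3+14+12=31, value 18+64+53+69=204
Best: $223.

$223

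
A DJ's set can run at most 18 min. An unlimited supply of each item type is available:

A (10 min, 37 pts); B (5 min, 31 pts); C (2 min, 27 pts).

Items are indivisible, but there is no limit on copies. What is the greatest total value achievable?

243 pts

Best value-per-unit is C at 27/2, and filling with it alone uses duration 9×2=18. No mix of the others beats 9×27 = 243.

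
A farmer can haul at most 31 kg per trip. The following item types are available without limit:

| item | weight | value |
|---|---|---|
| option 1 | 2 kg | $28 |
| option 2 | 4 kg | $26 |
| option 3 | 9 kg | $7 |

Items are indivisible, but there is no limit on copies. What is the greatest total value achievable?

Best value-per-unit is option 1 at 28/2, and filling with it alone uses weight 15×2=30. No mix of the others beats 15×28 = 420.

$420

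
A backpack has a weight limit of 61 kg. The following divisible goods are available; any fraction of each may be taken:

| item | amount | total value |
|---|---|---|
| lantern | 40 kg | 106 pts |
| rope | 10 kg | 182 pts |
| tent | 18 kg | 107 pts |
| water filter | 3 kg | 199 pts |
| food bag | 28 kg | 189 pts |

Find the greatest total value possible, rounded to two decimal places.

682.30

Take in order of value per unit:
- water filter (199/3 per unit): all 3 → value 199, running total 199.00
- rope (182/10 per unit): all 10 → value 182, running total 381.00
- food bag (189/28 per unit): all 28 → value 189, running total 570.00
- tent (107/18 per unit): all 18 → value 107, running total 677.00
- lantern (106/40 per unit): 2 of 40 → value 2×106/40 = 5.3000, running total 682.30
Total 682.30.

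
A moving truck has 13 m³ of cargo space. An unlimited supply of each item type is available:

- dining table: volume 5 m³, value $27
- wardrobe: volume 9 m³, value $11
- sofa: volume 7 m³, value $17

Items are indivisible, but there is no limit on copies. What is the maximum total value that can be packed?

Best value-per-unit is dining table at 27/5, and filling with it alone uses volume 2×5=10. No mix of the others beats 2×27 = 54.

$54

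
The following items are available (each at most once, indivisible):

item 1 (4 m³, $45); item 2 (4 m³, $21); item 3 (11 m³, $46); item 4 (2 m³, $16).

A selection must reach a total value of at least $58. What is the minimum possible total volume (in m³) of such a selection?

6

Subsets with value ≥ 58, sorted by total volume:
- item 1+item 4: volume 6, value 61
- item 1+item 2: volume 8, value 66
- item 1+item 2+item 4: volume 10, value 82
Minimum volume: 6 m³.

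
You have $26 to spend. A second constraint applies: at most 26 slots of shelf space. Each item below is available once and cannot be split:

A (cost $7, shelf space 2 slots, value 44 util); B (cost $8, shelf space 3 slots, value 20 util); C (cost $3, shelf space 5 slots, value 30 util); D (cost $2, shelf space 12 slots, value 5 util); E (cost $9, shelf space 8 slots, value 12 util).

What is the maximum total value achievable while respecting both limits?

Feasible sets respecting both limits:
- A+B+C+D: cost 20, shelf space 22, value 99
- A+B+C: cost 18, shelf space 10, value 94
- A+C+E: cost 19, shelf space 15, value 86
Best: 99 util.

99 util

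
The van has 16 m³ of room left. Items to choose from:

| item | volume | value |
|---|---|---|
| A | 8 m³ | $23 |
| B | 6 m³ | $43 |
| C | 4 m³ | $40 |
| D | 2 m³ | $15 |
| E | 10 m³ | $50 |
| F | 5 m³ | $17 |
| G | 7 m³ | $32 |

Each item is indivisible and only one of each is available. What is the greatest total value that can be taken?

$105

Check high-value combinations within 16 m³:
- C+D+E: volume 4+2+10=16, value 40+15+50=105
- B+C+F: volume 6+4+5=15, value 43+40+17=100
- B+C+D: volume 6+4+2=12, value 43+40+15=98
- B+E: volume 6+10=16, value 43+50=93
- C+E: volume 4+10=14, value 40+50=90
Best: $105.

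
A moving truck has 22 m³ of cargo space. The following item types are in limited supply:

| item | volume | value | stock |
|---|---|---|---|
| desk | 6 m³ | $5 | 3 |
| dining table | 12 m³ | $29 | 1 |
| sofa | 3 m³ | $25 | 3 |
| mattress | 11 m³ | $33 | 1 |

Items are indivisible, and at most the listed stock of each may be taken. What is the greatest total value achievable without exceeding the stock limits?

Best selections within volume 22 and stock limits:
- 3×sofa + 1×mattress: volume 20, value 108
- 1×dining table + 3×sofa: volume 21, value 104
- 2×desk + 3×sofa: volume 21, value 85
- 2×sofa + 1×mattress: volume 17, value 83
Best: $108.

$108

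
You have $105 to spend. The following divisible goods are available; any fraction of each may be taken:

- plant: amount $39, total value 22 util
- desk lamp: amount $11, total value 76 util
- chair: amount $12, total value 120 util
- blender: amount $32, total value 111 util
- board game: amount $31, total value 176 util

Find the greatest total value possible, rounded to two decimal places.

493.72

Take in order of value per unit:
- chair (120/12 per unit): all 12 → value 120, running total 120.00
- desk lamp (76/11 per unit): all 11 → value 76, running total 196.00
- board game (176/31 per unit): all 31 → value 176, running total 372.00
- blender (111/32 per unit): all 32 → value 111, running total 483.00
- plant (22/39 per unit): 19 of 39 → value 19×22/39 = 10.7179, running total 493.72
Total 493.72.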